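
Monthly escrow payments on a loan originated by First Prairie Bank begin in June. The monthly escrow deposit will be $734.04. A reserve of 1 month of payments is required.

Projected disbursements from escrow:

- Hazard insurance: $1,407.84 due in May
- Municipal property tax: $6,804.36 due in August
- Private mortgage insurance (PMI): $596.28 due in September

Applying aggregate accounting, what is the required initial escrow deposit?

Cushion = 1 × $734.04 = $734.04
Trial balance (start $0, +$734.04 each month, − disbursements):
  Jun: +$734.04 → $734.04
  Jul: +$734.04 → $1,468.08
  Aug: +$734.04 − $6,804.36 → -$4,602.24
  Sep: +$734.04 − $596.28 → -$4,464.48
  Oct: +$734.04 → -$3,730.44
  Nov: +$734.04 → -$2,996.40
  Dec: +$734.04 → -$2,262.36
  Jan: +$734.04 → -$1,528.32
  Feb: +$734.04 → -$794.28
  Mar: +$734.04 → -$60.24
  Apr: +$734.04 → $673.80
  May: +$734.04 − $1,407.84 → $0.00
Lowest trial balance = -$4,602.24 (Aug)
Initial deposit = cushion − low point = $734.04 − (-$4,602.24) = $5,336.28

$5,336.28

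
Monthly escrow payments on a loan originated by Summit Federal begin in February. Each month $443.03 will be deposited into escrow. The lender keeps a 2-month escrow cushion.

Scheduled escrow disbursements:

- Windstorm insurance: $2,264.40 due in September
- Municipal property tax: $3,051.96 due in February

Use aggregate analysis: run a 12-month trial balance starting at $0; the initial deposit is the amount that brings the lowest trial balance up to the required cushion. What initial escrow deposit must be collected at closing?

$3,494.99

Cushion = 2 × $443.03 = $886.06
Trial balance (start $0, +$443.03 each month, − disbursements):
  Feb: +$443.03 − $3,051.96 → -$2,608.93
  Mar: +$443.03 → -$2,165.90
  Apr: +$443.03 → -$1,722.87
  May: +$443.03 → -$1,279.84
  Jun: +$443.03 → -$836.81
  Jul: +$443.03 → -$393.78
  Aug: +$443.03 → $49.25
  Sep: +$443.03 − $2,264.40 → -$1,772.12
  Oct: +$443.03 → -$1,329.09
  Nov: +$443.03 → -$886.06
  Dec: +$443.03 → -$443.03
  Jan: +$443.03 → $0.00
Lowest trial balance = -$2,608.93 (Feb)
Initial deposit = cushion − low point = $886.06 − (-$2,608.93) = $3,494.99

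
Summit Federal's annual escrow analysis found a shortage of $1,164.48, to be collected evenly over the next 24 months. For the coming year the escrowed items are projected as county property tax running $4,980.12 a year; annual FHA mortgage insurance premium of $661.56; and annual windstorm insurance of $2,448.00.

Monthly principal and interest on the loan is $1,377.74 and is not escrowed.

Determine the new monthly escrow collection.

County property tax: $4,980.12 per year
FHA mortgage insurance premium: $661.56 per year
Windstorm insurance: $2,448.00 per year
Annual escrow total = $4,980.12 + $661.56 + $2,448.00 = $8,089.68
Monthly escrow = $8,089.68 ÷ 12 = $674.14
Shortage per month = $1,164.48 ÷ 24 = $48.52
New monthly escrow = $674.14 + $48.52 = $722.66

$722.66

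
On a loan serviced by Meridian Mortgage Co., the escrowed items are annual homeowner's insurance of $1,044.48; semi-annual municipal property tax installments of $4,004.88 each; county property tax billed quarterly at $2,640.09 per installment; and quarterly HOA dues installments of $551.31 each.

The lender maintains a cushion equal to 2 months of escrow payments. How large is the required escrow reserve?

Homeowner's insurance = $1,044.48/yr
Municipal property tax = $4,004.88 × 2 = $8,009.76/yr
County property tax = $2,640.09 × 4 = $10,560.36/yr
HOA dues = $551.31 × 4 = $2,205.24/yr
Combined annual = $1,044.48 + $8,009.76 + $10,560.36 + $2,205.24 = $21,819.84
Monthly = $21,819.84 ÷ 12 = $1,818.32
Reserve = 2 × $1,818.32 = $3,636.64

$3,636.64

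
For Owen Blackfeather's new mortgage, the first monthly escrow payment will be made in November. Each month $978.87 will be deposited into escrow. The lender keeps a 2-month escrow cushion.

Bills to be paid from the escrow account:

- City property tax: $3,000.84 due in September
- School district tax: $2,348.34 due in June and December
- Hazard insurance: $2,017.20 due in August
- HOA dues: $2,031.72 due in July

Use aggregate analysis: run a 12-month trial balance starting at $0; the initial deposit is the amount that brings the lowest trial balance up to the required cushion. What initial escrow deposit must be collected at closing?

Cushion = 2 × $978.87 = $1,957.74
Trial balance (start $0, +$978.87 each month, − disbursements):
  Nov: +$978.87 → $978.87
  Dec: +$978.87 − $2,348.34 → -$390.60
  Jan: +$978.87 → $588.27
  Feb: +$978.87 → $1,567.14
  Mar: +$978.87 → $2,546.01
  Apr: +$978.87 → $3,524.88
  May: +$978.87 → $4,503.75
  Jun: +$978.87 − $2,348.34 → $3,134.28
  Jul: +$978.87 − $2,031.72 → $2,081.43
  Aug: +$978.87 − $2,017.20 → $1,043.10
  Sep: +$978.87 − $3,000.84 → -$978.87
  Oct: +$978.87 → $0.00
Lowest trial balance = -$978.87 (Sep)
Initial deposit = cushion − low point = $1,957.74 − (-$978.87) = $2,936.61

$2,936.61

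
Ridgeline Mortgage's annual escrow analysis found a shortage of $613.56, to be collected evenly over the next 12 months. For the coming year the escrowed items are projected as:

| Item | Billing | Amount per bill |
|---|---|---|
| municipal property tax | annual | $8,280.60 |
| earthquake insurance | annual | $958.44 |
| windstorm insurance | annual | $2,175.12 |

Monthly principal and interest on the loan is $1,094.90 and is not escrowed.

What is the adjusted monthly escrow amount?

$1,002.31

Municipal property tax = $8,280.60 per year
Earthquake insurance = $958.44 per year
Windstorm insurance = $2,175.12 per year
Annual escrow total = $8,280.60 + $958.44 + $2,175.12 = $11,414.16
Base monthly escrow = $11,414.16 / 12 = $951.18
Monthly shortage recovery: $613.56 / 12 = $51.13
Adjusted monthly = $951.18 + $51.13 = $1,002.31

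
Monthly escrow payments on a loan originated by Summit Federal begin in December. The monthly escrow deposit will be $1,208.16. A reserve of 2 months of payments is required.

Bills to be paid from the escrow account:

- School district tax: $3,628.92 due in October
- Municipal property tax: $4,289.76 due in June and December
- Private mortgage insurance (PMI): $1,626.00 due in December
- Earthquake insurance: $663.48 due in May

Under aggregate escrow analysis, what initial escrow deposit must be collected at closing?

$7,123.92

Cushion = 2 × $1,208.16 = $2,416.32
Trial balance (start $0, +$1,208.16 each month, − disbursements):
  Dec: +$1,208.16 − $5,915.76 → -$4,707.60
  Jan: +$1,208.16 → -$3,499.44
  Feb: +$1,208.16 → -$2,291.28
  Mar: +$1,208.16 → -$1,083.12
  Apr: +$1,208.16 → $125.04
  May: +$1,208.16 − $663.48 → $669.72
  Jun: +$1,208.16 − $4,289.76 → -$2,411.88
  Jul: +$1,208.16 → -$1,203.72
  Aug: +$1,208.16 → $4.44
  Sep: +$1,208.16 → $1,212.60
  Oct: +$1,208.16 − $3,628.92 → -$1,208.16
  Nov: +$1,208.16 → $0.00
Lowest trial balance = -$4,707.60 (Dec)
Initial deposit = cushion − low point = $2,416.32 − (-$4,707.60) = $7,123.92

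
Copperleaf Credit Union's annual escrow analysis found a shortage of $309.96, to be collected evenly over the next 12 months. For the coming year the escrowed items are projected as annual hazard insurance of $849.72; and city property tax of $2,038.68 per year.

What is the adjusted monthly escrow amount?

Hazard insurance: $849.72
City property tax: $2,038.68
Combined annual = $849.72 + $2,038.68 = $2,888.40
Base monthly escrow = $2,888.40 / 12 = $240.70
Shortage spread = $309.96 ÷ 12 = $25.83/mo
New monthly escrow = $240.70 + $25.83 = $266.53

$266.53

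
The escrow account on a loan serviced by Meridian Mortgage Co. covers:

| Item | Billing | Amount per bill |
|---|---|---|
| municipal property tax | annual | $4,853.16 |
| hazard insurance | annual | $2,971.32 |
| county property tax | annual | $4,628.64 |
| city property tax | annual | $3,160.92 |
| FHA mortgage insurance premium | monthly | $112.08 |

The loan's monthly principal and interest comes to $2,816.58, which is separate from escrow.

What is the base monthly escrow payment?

Municipal property tax — $4,853.16
Hazard insurance — $2,971.32
County property tax — $4,628.64
City property tax — $3,160.92
FHA mortgage insurance premium — $112.08 × 12 = $1,344.96
Combined annual = $4,853.16 + $2,971.32 + $4,628.64 + $3,160.92 + $1,344.96 = $16,959.00
Base monthly escrow = $16,959.00 ÷ 12 = $1,413.25

$1,413.25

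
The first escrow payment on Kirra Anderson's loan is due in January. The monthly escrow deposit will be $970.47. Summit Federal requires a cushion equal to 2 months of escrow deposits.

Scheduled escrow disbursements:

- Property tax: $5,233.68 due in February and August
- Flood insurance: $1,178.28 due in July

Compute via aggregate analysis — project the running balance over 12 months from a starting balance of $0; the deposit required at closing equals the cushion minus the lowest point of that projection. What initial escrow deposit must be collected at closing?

$5,822.82

Cushion = 2 × $970.47 = $1,940.94
Trial balance (start $0, +$970.47 each month, − disbursements):
  Jan: +$970.47 → $970.47
  Feb: +$970.47 − $5,233.68 → -$3,292.74
  Mar: +$970.47 → -$2,322.27
  Apr: +$970.47 → -$1,351.80
  May: +$970.47 → -$381.33
  Jun: +$970.47 → $589.14
  Jul: +$970.47 − $1,178.28 → $381.33
  Aug: +$970.47 − $5,233.68 → -$3,881.88
  Sep: +$970.47 → -$2,911.41
  Oct: +$970.47 → -$1,940.94
  Nov: +$970.47 → -$970.47
  Dec: +$970.47 → $0.00
Lowest trial balance = -$3,881.88 (Aug)
Initial deposit = cushion − low point = $1,940.94 − (-$3,881.88) = $5,822.82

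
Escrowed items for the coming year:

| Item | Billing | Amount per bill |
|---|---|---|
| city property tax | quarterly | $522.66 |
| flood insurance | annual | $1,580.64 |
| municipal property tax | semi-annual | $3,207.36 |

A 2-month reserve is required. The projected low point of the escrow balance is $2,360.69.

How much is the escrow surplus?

$679.69

City property tax = $522.66 × 4 = $2,090.64/yr
Flood insurance = $1,580.64/yr
Municipal property tax = $3,207.36 × 2 = $6,414.72/yr
Combined annual = $2,090.64 + $1,580.64 + $6,414.72 = $10,086.00
Monthly = $10,086.00 ÷ 12 = $840.50
Required cushion = 2 × $840.50 = $1,681.00
Surplus = $2,360.69 − $1,681.00 = $679.69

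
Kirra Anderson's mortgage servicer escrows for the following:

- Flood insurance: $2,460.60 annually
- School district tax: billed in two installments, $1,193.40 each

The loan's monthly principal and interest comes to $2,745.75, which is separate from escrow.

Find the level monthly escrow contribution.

$403.95

Flood insurance — $2,460.60
School district tax — $1,193.40 × 2 = $2,386.80
Total annual escrow = $2,460.60 + $2,386.80 = $4,847.40
Monthly escrow = $4,847.40 / 12 = $403.95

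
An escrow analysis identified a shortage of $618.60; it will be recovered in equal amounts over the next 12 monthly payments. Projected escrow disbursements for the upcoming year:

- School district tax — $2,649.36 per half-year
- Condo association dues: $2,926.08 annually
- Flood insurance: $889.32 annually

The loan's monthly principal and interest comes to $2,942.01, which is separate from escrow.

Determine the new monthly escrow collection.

$811.06

School district tax = $2,649.36 × 2 = $5,298.72 per year
Condo association dues = $2,926.08 per year
Flood insurance = $889.32 per year
Yearly total = $9,114.12
Monthly escrow = $9,114.12 ÷ 12 = $759.51
Shortage per month = $618.60 ÷ 12 = $51.55
Adjusted monthly = $759.51 + $51.55 = $811.06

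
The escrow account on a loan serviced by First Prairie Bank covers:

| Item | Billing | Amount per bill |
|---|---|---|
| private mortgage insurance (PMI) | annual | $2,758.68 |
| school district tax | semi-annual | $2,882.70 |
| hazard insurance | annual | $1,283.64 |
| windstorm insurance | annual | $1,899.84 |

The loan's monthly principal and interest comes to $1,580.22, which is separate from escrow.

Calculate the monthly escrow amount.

Private mortgage insurance (PMI) — $2,758.68/yr
School district tax — $2,882.70 × 2 = $5,765.40/yr
Hazard insurance — $1,283.64/yr
Windstorm insurance — $1,899.84/yr
Total annual escrow = $2,758.68 + $5,765.40 + $1,283.64 + $1,899.84 = $11,707.56
Per month = $11,707.56 ÷ 12 = $975.63

$975.63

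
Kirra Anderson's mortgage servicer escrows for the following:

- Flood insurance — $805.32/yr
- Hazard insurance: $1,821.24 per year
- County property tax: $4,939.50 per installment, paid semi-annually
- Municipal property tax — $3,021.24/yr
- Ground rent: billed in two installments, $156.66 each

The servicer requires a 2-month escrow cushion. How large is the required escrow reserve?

Flood insurance = $805.32/yr
Hazard insurance = $1,821.24/yr
County property tax = $4,939.50 × 2 = $9,879.00/yr
Municipal property tax = $3,021.24/yr
Ground rent = $156.66 × 2 = $313.32/yr
Total annual escrow = $805.32 + $1,821.24 + $9,879.00 + $3,021.24 + $313.32 = $15,840.12
Monthly escrow = $15,840.12 ÷ 12 = $1,320.01
Cushion = 2 × $1,320.01 = $2,640.02

$2,640.02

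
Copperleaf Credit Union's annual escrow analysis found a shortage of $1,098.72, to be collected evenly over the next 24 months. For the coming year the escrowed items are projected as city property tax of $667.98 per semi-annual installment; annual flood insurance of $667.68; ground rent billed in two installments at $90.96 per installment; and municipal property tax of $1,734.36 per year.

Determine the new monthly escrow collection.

City property tax: $667.98 × 2 = $1,335.96 annually
Flood insurance: $667.68 annually
Ground rent: $90.96 × 2 = $181.92 annually
Municipal property tax: $1,734.36 annually
Total per year = $3,919.92
Monthly escrow = $3,919.92 ÷ 12 = $326.66
Monthly shortage recovery: $1,098.72 / 24 = $45.78
New monthly escrow = $326.66 + $45.78 = $372.44

$372.44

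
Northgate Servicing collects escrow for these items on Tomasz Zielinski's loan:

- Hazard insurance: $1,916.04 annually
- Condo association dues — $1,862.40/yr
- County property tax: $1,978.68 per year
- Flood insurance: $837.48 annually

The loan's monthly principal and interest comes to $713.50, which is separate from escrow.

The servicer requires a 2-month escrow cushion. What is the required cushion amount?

Hazard insurance: $1,916.04 per year
Condo association dues: $1,862.40 per year
County property tax: $1,978.68 per year
Flood insurance: $837.48 per year
Annual escrow total = $6,594.60
Monthly = $6,594.60 ÷ 12 = $549.55
Reserve = 2 × $549.55 = $1,099.10

$1,099.10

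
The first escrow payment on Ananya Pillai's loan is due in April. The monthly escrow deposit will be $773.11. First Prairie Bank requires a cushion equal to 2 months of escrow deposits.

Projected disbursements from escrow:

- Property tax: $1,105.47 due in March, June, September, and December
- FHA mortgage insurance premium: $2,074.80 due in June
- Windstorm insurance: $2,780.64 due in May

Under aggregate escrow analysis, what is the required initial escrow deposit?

$5,187.80

Cushion = 2 × $773.11 = $1,546.22
Trial balance (start $0, +$773.11 each month, − disbursements):
  Apr: +$773.11 → $773.11
  May: +$773.11 − $2,780.64 → -$1,234.42
  Jun: +$773.11 − $3,180.27 → -$3,641.58
  Jul: +$773.11 → -$2,868.47
  Aug: +$773.11 → -$2,095.36
  Sep: +$773.11 − $1,105.47 → -$2,427.72
  Oct: +$773.11 → -$1,654.61
  Nov: +$773.11 → -$881.50
  Dec: +$773.11 − $1,105.47 → -$1,213.86
  Jan: +$773.11 → -$440.75
  Feb: +$773.11 → $332.36
  Mar: +$773.11 − $1,105.47 → $0.00
Lowest trial balance = -$3,641.58 (Jun)
Initial deposit = cushion − low point = $1,546.22 − (-$3,641.58) = $5,187.80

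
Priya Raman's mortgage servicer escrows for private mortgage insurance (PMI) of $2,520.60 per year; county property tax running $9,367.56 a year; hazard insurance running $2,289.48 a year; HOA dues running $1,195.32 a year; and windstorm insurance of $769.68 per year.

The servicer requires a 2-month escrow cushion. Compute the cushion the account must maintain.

Private mortgage insurance (PMI) = $2,520.60 annually
County property tax = $9,367.56 annually
Hazard insurance = $2,289.48 annually
HOA dues = $1,195.32 annually
Windstorm insurance = $769.68 annually
Annual escrow total = $16,142.64
Per month = $16,142.64 ÷ 12 = $1,345.22
Cushion = 2 × $1,345.22 = $2,690.44

$2,690.44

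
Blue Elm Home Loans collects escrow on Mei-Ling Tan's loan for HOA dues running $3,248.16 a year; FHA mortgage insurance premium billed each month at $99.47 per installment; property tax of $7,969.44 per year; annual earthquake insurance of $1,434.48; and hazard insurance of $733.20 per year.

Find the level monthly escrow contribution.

$1,214.91

HOA dues: $3,248.16
FHA mortgage insurance premium: $99.47 × 12 = $1,193.64
Property tax: $7,969.44
Earthquake insurance: $1,434.48
Hazard insurance: $733.20
Total annual escrow = $14,578.92
Base monthly escrow = $14,578.92 / 12 = $1,214.91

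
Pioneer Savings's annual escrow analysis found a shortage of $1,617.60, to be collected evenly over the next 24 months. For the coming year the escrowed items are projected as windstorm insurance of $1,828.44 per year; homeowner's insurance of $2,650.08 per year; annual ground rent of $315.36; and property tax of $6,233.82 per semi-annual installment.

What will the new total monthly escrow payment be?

$1,505.86

Windstorm insurance = $1,828.44 annually
Homeowner's insurance = $2,650.08 annually
Ground rent = $315.36 annually
Property tax = $6,233.82 × 2 = $12,467.64 annually
Combined annual = $1,828.44 + $2,650.08 + $315.36 + $12,467.64 = $17,261.52
Monthly escrow = $17,261.52 / 12 = $1,438.46
Monthly shortage recovery: $1,617.60 / 24 = $67.40
Adjusted monthly = $1,438.46 + $67.40 = $1,505.86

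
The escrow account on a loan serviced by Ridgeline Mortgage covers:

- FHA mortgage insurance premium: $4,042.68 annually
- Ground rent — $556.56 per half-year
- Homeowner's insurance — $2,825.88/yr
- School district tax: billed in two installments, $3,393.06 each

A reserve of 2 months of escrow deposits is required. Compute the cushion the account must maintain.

FHA mortgage insurance premium = $4,042.68/yr
Ground rent = $556.56 × 2 = $1,113.12/yr
Homeowner's insurance = $2,825.88/yr
School district tax = $3,393.06 × 2 = $6,786.12/yr
Total annual escrow = $4,042.68 + $1,113.12 + $2,825.88 + $6,786.12 = $14,767.80
Base monthly escrow = $14,767.80 ÷ 12 = $1,230.65
Required cushion = 2 × $1,230.65 = $2,461.30

$2,461.30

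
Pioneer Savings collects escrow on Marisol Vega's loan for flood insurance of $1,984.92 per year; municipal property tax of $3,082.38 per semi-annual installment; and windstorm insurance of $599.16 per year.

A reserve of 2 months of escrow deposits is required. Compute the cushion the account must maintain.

Flood insurance = $1,984.92 annually
Municipal property tax = $3,082.38 × 2 = $6,164.76 annually
Windstorm insurance = $599.16 annually
Yearly total = $8,748.84
Monthly = $8,748.84 / 12 = $729.07
Cushion = 2 × $729.07 = $1,458.14

$1,458.14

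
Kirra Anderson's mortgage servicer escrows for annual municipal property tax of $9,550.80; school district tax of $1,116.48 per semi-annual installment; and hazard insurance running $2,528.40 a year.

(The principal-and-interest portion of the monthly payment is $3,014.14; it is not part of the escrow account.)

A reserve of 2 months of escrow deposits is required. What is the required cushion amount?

$2,385.36

Municipal property tax: $9,550.80
School district tax: $1,116.48 × 2 = $2,232.96
Hazard insurance: $2,528.40
Total per year = $14,312.16
Monthly = $14,312.16 / 12 = $1,192.68
Required cushion = 2 × $1,192.68 = $2,385.36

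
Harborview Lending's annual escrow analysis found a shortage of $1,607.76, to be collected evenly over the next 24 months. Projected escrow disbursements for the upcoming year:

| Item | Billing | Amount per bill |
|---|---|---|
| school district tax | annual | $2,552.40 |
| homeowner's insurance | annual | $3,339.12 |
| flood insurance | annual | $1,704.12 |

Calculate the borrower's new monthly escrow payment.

$699.96

School district tax — $2,552.40 annually
Homeowner's insurance — $3,339.12 annually
Flood insurance — $1,704.12 annually
Total per year = $2,552.40 + $3,339.12 + $1,704.12 = $7,595.64
Base monthly escrow = $7,595.64 / 12 = $632.97
Monthly shortage recovery: $1,607.76 ÷ 24 = $66.99
Adjusted monthly = $632.97 + $66.99 = $699.96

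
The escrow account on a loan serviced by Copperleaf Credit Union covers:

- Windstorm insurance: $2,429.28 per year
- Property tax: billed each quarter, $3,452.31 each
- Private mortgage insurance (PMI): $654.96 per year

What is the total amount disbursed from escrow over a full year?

Windstorm insurance: $2,429.28 per year
Property tax: $3,452.31 × 4 = $13,809.24 per year
Private mortgage insurance (PMI): $654.96 per year
Total annual escrow = $2,429.28 + $13,809.24 + $654.96 = $16,893.48

$16,893.48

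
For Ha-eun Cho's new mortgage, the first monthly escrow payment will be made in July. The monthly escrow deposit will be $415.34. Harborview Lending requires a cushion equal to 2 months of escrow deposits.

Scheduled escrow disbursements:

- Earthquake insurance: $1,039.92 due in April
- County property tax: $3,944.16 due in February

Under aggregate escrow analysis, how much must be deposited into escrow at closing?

Cushion = 2 × $415.34 = $830.68
Trial balance (start $0, +$415.34 each month, − disbursements):
  Jul: +$415.34 → $415.34
  Aug: +$415.34 → $830.68
  Sep: +$415.34 → $1,246.02
  Oct: +$415.34 → $1,661.36
  Nov: +$415.34 → $2,076.70
  Dec: +$415.34 → $2,492.04
  Jan: +$415.34 → $2,907.38
  Feb: +$415.34 − $3,944.16 → -$621.44
  Mar: +$415.34 → -$206.10
  Apr: +$415.34 − $1,039.92 → -$830.68
  May: +$415.34 → -$415.34
  Jun: +$415.34 → $0.00
Lowest trial balance = -$830.68 (Apr)
Initial deposit = cushion − low point = $830.68 − (-$830.68) = $1,661.36

$1,661.36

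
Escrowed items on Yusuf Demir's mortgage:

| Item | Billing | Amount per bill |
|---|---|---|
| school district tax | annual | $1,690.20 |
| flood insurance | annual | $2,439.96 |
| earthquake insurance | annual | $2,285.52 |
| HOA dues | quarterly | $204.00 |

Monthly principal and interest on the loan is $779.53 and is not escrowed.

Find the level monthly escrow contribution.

School district tax — $1,690.20
Flood insurance — $2,439.96
Earthquake insurance — $2,285.52
HOA dues — $204.00 × 4 = $816.00
Yearly total = $1,690.20 + $2,439.96 + $2,285.52 + $816.00 = $7,231.68
Base monthly escrow = $7,231.68 / 12 = $602.64

$602.64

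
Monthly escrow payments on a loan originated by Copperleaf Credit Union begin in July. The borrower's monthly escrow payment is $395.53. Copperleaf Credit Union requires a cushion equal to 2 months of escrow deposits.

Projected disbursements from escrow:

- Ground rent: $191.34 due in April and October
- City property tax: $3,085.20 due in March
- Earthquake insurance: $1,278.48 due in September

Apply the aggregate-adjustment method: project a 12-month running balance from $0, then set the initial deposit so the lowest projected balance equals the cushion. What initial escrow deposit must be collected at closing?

$1,786.31

Cushion = 2 × $395.53 = $791.06
Trial balance (start $0, +$395.53 each month, − disbursements):
  Jul: +$395.53 → $395.53
  Aug: +$395.53 → $791.06
  Sep: +$395.53 − $1,278.48 → -$91.89
  Oct: +$395.53 − $191.34 → $112.30
  Nov: +$395.53 → $507.83
  Dec: +$395.53 → $903.36
  Jan: +$395.53 → $1,298.89
  Feb: +$395.53 → $1,694.42
  Mar: +$395.53 − $3,085.20 → -$995.25
  Apr: +$395.53 − $191.34 → -$791.06
  May: +$395.53 → -$395.53
  Jun: +$395.53 → $0.00
Lowest trial balance = -$995.25 (Mar)
Initial deposit = cushion − low point = $791.06 − (-$995.25) = $1,786.31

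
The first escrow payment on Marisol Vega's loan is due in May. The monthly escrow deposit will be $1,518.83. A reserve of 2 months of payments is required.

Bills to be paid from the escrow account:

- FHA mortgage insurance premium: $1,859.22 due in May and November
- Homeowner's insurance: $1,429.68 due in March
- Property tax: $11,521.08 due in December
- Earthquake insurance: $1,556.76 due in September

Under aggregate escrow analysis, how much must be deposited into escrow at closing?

Cushion = 2 × $1,518.83 = $3,037.66
Trial balance (start $0, +$1,518.83 each month, − disbursements):
  May: +$1,518.83 − $1,859.22 → -$340.39
  Jun: +$1,518.83 → $1,178.44
  Jul: +$1,518.83 → $2,697.27
  Aug: +$1,518.83 → $4,216.10
  Sep: +$1,518.83 − $1,556.76 → $4,178.17
  Oct: +$1,518.83 → $5,697.00
  Nov: +$1,518.83 − $1,859.22 → $5,356.61
  Dec: +$1,518.83 − $11,521.08 → -$4,645.64
  Jan: +$1,518.83 → -$3,126.81
  Feb: +$1,518.83 → -$1,607.98
  Mar: +$1,518.83 − $1,429.68 → -$1,518.83
  Apr: +$1,518.83 → $0.00
Lowest trial balance = -$4,645.64 (Dec)
Initial deposit = cushion − low point = $3,037.66 − (-$4,645.64) = $7,683.30

$7,683.30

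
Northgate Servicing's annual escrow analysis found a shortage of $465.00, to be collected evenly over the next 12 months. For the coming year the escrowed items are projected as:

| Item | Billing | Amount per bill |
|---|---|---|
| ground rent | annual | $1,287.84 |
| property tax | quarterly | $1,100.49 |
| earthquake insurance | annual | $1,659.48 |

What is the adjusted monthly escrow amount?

$651.19

Ground rent: $1,287.84
Property tax: $1,100.49 × 4 = $4,401.96
Earthquake insurance: $1,659.48
Yearly total = $1,287.84 + $4,401.96 + $1,659.48 = $7,349.28
Monthly escrow = $7,349.28 ÷ 12 = $612.44
Shortage spread = $465.00 ÷ 12 = $38.75/mo
New monthly escrow = $612.44 + $38.75 = $651.19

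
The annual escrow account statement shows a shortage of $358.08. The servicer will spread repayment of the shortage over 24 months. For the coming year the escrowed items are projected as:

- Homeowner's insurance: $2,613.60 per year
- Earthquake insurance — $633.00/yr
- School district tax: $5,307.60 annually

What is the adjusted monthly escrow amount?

$727.77

Homeowner's insurance: $2,613.60
Earthquake insurance: $633.00
School district tax: $5,307.60
Total annual escrow = $8,554.20
Base monthly escrow = $8,554.20 ÷ 12 = $712.85
Shortage per month = $358.08 ÷ 24 = $14.92
New monthly escrow = $712.85 + $14.92 = $727.77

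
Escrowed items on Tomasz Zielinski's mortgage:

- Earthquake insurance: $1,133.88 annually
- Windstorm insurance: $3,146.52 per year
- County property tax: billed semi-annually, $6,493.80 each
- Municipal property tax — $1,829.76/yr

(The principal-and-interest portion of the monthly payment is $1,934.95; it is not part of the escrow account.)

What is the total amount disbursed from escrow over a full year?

$19,097.76

Earthquake insurance: $1,133.88 per year
Windstorm insurance: $3,146.52 per year
County property tax: $6,493.80 × 2 = $12,987.60 per year
Municipal property tax: $1,829.76 per year
Annual escrow total = $19,097.76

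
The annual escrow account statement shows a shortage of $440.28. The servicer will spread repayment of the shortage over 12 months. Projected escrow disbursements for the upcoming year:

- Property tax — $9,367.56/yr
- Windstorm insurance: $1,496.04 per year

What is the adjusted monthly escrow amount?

$941.99

Property tax: $9,367.56
Windstorm insurance: $1,496.04
Annual escrow total = $9,367.56 + $1,496.04 = $10,863.60
Base monthly escrow = $10,863.60 ÷ 12 = $905.30
Monthly shortage recovery: $440.28 / 12 = $36.69
Adjusted monthly = $905.30 + $36.69 = $941.99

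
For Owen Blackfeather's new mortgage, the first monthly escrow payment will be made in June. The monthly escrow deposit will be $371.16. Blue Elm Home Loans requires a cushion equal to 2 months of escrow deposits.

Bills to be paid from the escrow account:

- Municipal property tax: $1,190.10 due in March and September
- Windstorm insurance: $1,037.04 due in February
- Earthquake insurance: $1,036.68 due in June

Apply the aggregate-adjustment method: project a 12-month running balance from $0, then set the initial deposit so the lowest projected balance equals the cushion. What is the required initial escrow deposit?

$1,484.64

Cushion = 2 × $371.16 = $742.32
Trial balance (start $0, +$371.16 each month, − disbursements):
  Jun: +$371.16 − $1,036.68 → -$665.52
  Jul: +$371.16 → -$294.36
  Aug: +$371.16 → $76.80
  Sep: +$371.16 − $1,190.10 → -$742.14
  Oct: +$371.16 → -$370.98
  Nov: +$371.16 → $0.18
  Dec: +$371.16 → $371.34
  Jan: +$371.16 → $742.50
  Feb: +$371.16 − $1,037.04 → $76.62
  Mar: +$371.16 − $1,190.10 → -$742.32
  Apr: +$371.16 → -$371.16
  May: +$371.16 → $0.00
Lowest trial balance = -$742.32 (Mar)
Initial deposit = cushion − low point = $742.32 − (-$742.32) = $1,484.64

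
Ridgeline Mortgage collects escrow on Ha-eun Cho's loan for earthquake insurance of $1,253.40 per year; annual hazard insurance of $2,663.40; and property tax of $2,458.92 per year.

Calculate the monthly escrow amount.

Earthquake insurance = $1,253.40
Hazard insurance = $2,663.40
Property tax = $2,458.92
Total per year = $1,253.40 + $2,663.40 + $2,458.92 = $6,375.72
Monthly = $6,375.72 ÷ 12 = $531.31

$531.31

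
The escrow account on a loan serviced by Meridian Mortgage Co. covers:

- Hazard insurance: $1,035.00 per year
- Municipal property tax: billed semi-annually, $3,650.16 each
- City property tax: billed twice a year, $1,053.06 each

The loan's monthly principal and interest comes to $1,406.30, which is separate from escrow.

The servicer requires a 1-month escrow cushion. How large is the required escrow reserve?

Hazard insurance: $1,035.00 annually
Municipal property tax: $3,650.16 × 2 = $7,300.32 annually
City property tax: $1,053.06 × 2 = $2,106.12 annually
Annual escrow total = $1,035.00 + $7,300.32 + $2,106.12 = $10,441.44
Per month = $10,441.44 / 12 = $870.12
Cushion = 1 × $870.12 = $870.12

$870.12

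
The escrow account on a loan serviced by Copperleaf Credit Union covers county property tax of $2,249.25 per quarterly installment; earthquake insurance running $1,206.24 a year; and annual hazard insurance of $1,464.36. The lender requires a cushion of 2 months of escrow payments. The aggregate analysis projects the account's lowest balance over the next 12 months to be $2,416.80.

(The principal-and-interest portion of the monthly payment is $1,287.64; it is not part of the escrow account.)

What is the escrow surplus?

$472.20

County property tax = $2,249.25 × 4 = $8,997.00/yr
Earthquake insurance = $1,206.24/yr
Hazard insurance = $1,464.36/yr
Total annual escrow = $11,667.60
Base monthly escrow = $11,667.60 / 12 = $972.30
Cushion = 2 × $972.30 = $1,944.60
Excess over cushion: $2,416.80 − $1,944.60 = $472.20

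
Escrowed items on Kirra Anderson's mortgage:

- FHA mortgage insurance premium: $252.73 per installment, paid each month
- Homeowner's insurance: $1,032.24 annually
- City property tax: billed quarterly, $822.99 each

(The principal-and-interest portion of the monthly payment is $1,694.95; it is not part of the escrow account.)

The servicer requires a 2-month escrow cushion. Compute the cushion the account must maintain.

FHA mortgage insurance premium — $252.73 × 12 = $3,032.76
Homeowner's insurance — $1,032.24
City property tax — $822.99 × 4 = $3,291.96
Yearly total = $3,032.76 + $1,032.24 + $3,291.96 = $7,356.96
Base monthly escrow = $7,356.96 / 12 = $613.08
Required cushion = 2 × $613.08 = $1,226.16

$1,226.16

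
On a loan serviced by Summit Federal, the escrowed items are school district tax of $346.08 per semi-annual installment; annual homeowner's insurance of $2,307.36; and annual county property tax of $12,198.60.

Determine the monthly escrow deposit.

$1,266.51

School district tax — $346.08 × 2 = $692.16/yr
Homeowner's insurance — $2,307.36/yr
County property tax — $12,198.60/yr
Combined annual = $692.16 + $2,307.36 + $12,198.60 = $15,198.12
Monthly = $15,198.12 ÷ 12 = $1,266.51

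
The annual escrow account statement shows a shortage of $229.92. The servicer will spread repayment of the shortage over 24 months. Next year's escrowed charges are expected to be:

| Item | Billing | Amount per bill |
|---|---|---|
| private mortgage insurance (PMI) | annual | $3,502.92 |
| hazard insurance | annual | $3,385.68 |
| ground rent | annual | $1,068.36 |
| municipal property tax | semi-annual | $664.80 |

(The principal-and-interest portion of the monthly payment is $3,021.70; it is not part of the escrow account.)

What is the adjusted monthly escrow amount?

Private mortgage insurance (PMI) — $3,502.92
Hazard insurance — $3,385.68
Ground rent — $1,068.36
Municipal property tax — $664.80 × 2 = $1,329.60
Combined annual = $3,502.92 + $3,385.68 + $1,068.36 + $1,329.60 = $9,286.56
Per month = $9,286.56 ÷ 12 = $773.88
Shortage per month = $229.92 ÷ 24 = $9.58
Adjusted monthly = $773.88 + $9.58 = $783.46

$783.46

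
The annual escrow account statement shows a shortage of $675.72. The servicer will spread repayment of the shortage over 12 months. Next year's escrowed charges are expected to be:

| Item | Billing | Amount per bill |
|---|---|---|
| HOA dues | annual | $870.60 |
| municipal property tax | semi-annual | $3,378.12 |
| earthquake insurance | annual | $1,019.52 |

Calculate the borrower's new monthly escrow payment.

$776.84

HOA dues — $870.60
Municipal property tax — $3,378.12 × 2 = $6,756.24
Earthquake insurance — $1,019.52
Yearly total = $870.60 + $6,756.24 + $1,019.52 = $8,646.36
Monthly escrow = $8,646.36 / 12 = $720.53
Shortage spread = $675.72 ÷ 12 = $56.31/mo
New monthly escrow = $720.53 + $56.31 = $776.84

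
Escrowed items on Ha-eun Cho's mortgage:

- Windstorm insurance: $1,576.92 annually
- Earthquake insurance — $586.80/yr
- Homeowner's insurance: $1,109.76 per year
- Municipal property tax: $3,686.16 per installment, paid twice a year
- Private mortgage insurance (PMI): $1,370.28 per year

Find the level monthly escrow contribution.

$1,001.34

Windstorm insurance: $1,576.92
Earthquake insurance: $586.80
Homeowner's insurance: $1,109.76
Municipal property tax: $3,686.16 × 2 = $7,372.32
Private mortgage insurance (PMI): $1,370.28
Combined annual = $12,016.08
Base monthly escrow = $12,016.08 ÷ 12 = $1,001.34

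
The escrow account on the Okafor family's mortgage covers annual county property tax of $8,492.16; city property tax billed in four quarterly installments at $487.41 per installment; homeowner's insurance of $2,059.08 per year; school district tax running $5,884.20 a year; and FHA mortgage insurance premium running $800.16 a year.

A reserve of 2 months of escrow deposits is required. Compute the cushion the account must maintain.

County property tax: $8,492.16
City property tax: $487.41 × 4 = $1,949.64
Homeowner's insurance: $2,059.08
School district tax: $5,884.20
FHA mortgage insurance premium: $800.16
Total annual escrow = $8,492.16 + $1,949.64 + $2,059.08 + $5,884.20 + $800.16 = $19,185.24
Per month = $19,185.24 ÷ 12 = $1,598.77
Cushion = 2 × $1,598.77 = $3,197.54

$3,197.54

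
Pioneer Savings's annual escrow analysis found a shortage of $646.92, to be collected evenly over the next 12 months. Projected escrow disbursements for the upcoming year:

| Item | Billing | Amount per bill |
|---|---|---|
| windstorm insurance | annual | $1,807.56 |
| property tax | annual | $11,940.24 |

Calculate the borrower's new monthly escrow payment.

Windstorm insurance: $1,807.56 per year
Property tax: $11,940.24 per year
Annual escrow total = $13,747.80
Per month = $13,747.80 / 12 = $1,145.65
Shortage spread = $646.92 / 12 = $53.91/mo
Adjusted monthly = $1,145.65 + $53.91 = $1,199.56

$1,199.56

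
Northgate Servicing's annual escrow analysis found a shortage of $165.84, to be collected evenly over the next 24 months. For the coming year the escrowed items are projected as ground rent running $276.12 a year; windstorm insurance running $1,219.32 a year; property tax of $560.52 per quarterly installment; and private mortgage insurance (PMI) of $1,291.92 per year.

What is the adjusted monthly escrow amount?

Ground rent: $276.12 annually
Windstorm insurance: $1,219.32 annually
Property tax: $560.52 × 4 = $2,242.08 annually
Private mortgage insurance (PMI): $1,291.92 annually
Combined annual = $5,029.44
Monthly = $5,029.44 ÷ 12 = $419.12
Monthly shortage recovery: $165.84 ÷ 24 = $6.91
Adjusted monthly = $419.12 + $6.91 = $426.03

$426.03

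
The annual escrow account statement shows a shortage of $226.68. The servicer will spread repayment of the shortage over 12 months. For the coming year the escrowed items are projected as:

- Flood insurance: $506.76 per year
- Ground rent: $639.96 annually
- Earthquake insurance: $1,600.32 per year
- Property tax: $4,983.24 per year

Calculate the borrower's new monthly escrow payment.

Flood insurance = $506.76
Ground rent = $639.96
Earthquake insurance = $1,600.32
Property tax = $4,983.24
Total per year = $506.76 + $639.96 + $1,600.32 + $4,983.24 = $7,730.28
Per month = $7,730.28 / 12 = $644.19
Shortage spread = $226.68 / 12 = $18.89/mo
Adjusted monthly = $644.19 + $18.89 = $663.08

$663.08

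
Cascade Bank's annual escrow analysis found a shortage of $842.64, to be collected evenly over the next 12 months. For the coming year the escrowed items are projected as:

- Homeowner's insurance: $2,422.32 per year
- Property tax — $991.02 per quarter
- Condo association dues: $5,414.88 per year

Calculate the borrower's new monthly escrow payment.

Homeowner's insurance — $2,422.32 per year
Property tax — $991.02 × 4 = $3,964.08 per year
Condo association dues — $5,414.88 per year
Combined annual = $2,422.32 + $3,964.08 + $5,414.88 = $11,801.28
Base monthly escrow = $11,801.28 ÷ 12 = $983.44
Shortage spread = $842.64 / 12 = $70.22/mo
Adjusted monthly = $983.44 + $70.22 = $1,053.66

$1,053.66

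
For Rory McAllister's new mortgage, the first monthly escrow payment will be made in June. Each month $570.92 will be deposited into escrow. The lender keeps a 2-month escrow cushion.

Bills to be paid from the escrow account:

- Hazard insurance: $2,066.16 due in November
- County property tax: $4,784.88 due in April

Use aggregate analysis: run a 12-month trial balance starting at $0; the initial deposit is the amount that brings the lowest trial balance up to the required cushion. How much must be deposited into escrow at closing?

Cushion = 2 × $570.92 = $1,141.84
Trial balance (start $0, +$570.92 each month, − disbursements):
  Jun: +$570.92 → $570.92
  Jul: +$570.92 → $1,141.84
  Aug: +$570.92 → $1,712.76
  Sep: +$570.92 → $2,283.68
  Oct: +$570.92 → $2,854.60
  Nov: +$570.92 − $2,066.16 → $1,359.36
  Dec: +$570.92 → $1,930.28
  Jan: +$570.92 → $2,501.20
  Feb: +$570.92 → $3,072.12
  Mar: +$570.92 → $3,643.04
  Apr: +$570.92 − $4,784.88 → -$570.92
  May: +$570.92 → $0.00
Lowest trial balance = -$570.92 (Apr)
Initial deposit = cushion − low point = $1,141.84 − (-$570.92) = $1,712.76

$1,712.76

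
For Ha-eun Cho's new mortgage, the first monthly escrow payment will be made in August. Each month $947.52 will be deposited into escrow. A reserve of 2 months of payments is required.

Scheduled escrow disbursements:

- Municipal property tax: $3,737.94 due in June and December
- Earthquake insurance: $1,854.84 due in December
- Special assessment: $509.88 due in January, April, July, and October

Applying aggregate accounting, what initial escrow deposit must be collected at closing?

Cushion = 2 × $947.52 = $1,895.04
Trial balance (start $0, +$947.52 each month, − disbursements):
  Aug: +$947.52 → $947.52
  Sep: +$947.52 → $1,895.04
  Oct: +$947.52 − $509.88 → $2,332.68
  Nov: +$947.52 → $3,280.20
  Dec: +$947.52 − $5,592.78 → -$1,365.06
  Jan: +$947.52 − $509.88 → -$927.42
  Feb: +$947.52 → $20.10
  Mar: +$947.52 → $967.62
  Apr: +$947.52 − $509.88 → $1,405.26
  May: +$947.52 → $2,352.78
  Jun: +$947.52 − $3,737.94 → -$437.64
  Jul: +$947.52 − $509.88 → $0.00
Lowest trial balance = -$1,365.06 (Dec)
Initial deposit = cushion − low point = $1,895.04 − (-$1,365.06) = $3,260.10

$3,260.10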